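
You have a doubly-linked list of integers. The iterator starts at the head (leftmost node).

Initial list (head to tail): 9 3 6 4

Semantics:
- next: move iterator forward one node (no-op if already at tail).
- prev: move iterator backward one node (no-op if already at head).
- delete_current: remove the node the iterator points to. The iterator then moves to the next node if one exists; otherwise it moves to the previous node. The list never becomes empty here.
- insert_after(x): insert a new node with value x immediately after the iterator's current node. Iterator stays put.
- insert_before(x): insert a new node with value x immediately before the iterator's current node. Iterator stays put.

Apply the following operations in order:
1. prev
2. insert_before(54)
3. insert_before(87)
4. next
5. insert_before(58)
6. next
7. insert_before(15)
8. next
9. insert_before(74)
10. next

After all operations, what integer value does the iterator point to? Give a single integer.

Answer: 4

Derivation:
After 1 (prev): list=[9, 3, 6, 4] cursor@9
After 2 (insert_before(54)): list=[54, 9, 3, 6, 4] cursor@9
After 3 (insert_before(87)): list=[54, 87, 9, 3, 6, 4] cursor@9
After 4 (next): list=[54, 87, 9, 3, 6, 4] cursor@3
After 5 (insert_before(58)): list=[54, 87, 9, 58, 3, 6, 4] cursor@3
After 6 (next): list=[54, 87, 9, 58, 3, 6, 4] cursor@6
After 7 (insert_before(15)): list=[54, 87, 9, 58, 3, 15, 6, 4] cursor@6
After 8 (next): list=[54, 87, 9, 58, 3, 15, 6, 4] cursor@4
After 9 (insert_before(74)): list=[54, 87, 9, 58, 3, 15, 6, 74, 4] cursor@4
After 10 (next): list=[54, 87, 9, 58, 3, 15, 6, 74, 4] cursor@4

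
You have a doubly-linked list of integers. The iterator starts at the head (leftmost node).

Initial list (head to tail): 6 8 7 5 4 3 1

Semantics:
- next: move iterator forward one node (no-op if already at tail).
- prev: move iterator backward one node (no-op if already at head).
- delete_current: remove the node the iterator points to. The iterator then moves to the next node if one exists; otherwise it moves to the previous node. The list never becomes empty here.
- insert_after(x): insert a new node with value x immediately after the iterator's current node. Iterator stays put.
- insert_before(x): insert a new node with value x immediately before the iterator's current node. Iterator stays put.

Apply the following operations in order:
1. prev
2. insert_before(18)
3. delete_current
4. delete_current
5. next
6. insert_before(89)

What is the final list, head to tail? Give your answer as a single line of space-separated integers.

Answer: 18 7 89 5 4 3 1

Derivation:
After 1 (prev): list=[6, 8, 7, 5, 4, 3, 1] cursor@6
After 2 (insert_before(18)): list=[18, 6, 8, 7, 5, 4, 3, 1] cursor@6
After 3 (delete_current): list=[18, 8, 7, 5, 4, 3, 1] cursor@8
After 4 (delete_current): list=[18, 7, 5, 4, 3, 1] cursor@7
After 5 (next): list=[18, 7, 5, 4, 3, 1] cursor@5
After 6 (insert_before(89)): list=[18, 7, 89, 5, 4, 3, 1] cursor@5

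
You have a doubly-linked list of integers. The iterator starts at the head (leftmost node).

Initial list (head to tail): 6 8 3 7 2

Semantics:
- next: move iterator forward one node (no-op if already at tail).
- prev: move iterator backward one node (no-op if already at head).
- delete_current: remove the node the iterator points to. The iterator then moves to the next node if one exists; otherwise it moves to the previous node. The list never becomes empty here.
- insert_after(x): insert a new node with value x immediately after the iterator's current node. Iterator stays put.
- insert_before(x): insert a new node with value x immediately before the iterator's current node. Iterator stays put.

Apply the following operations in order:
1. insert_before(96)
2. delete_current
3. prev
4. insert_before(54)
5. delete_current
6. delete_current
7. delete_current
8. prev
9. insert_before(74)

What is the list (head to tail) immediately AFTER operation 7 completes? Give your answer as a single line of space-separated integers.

Answer: 54 7 2

Derivation:
After 1 (insert_before(96)): list=[96, 6, 8, 3, 7, 2] cursor@6
After 2 (delete_current): list=[96, 8, 3, 7, 2] cursor@8
After 3 (prev): list=[96, 8, 3, 7, 2] cursor@96
After 4 (insert_before(54)): list=[54, 96, 8, 3, 7, 2] cursor@96
After 5 (delete_current): list=[54, 8, 3, 7, 2] cursor@8
After 6 (delete_current): list=[54, 3, 7, 2] cursor@3
After 7 (delete_current): list=[54, 7, 2] cursor@7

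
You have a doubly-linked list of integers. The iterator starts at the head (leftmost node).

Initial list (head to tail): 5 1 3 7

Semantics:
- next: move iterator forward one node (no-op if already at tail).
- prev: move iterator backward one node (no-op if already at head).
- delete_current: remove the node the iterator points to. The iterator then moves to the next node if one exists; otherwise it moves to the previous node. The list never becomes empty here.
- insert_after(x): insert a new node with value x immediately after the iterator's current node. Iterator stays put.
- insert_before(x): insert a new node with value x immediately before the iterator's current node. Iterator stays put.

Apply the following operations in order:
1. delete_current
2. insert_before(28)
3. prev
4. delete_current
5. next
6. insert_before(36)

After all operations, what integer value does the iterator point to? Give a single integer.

Answer: 3

Derivation:
After 1 (delete_current): list=[1, 3, 7] cursor@1
After 2 (insert_before(28)): list=[28, 1, 3, 7] cursor@1
After 3 (prev): list=[28, 1, 3, 7] cursor@28
After 4 (delete_current): list=[1, 3, 7] cursor@1
After 5 (next): list=[1, 3, 7] cursor@3
After 6 (insert_before(36)): list=[1, 36, 3, 7] cursor@3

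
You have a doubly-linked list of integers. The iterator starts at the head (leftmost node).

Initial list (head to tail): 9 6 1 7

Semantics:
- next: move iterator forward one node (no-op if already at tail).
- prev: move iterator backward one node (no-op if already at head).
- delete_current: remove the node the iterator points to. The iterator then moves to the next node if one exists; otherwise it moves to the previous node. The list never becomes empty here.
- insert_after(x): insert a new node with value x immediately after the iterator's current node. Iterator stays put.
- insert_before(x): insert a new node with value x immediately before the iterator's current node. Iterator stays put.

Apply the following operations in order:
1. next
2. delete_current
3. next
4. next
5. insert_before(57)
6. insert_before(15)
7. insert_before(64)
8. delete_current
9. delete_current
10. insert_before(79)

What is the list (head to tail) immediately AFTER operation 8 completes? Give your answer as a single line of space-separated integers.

After 1 (next): list=[9, 6, 1, 7] cursor@6
After 2 (delete_current): list=[9, 1, 7] cursor@1
After 3 (next): list=[9, 1, 7] cursor@7
After 4 (next): list=[9, 1, 7] cursor@7
After 5 (insert_before(57)): list=[9, 1, 57, 7] cursor@7
After 6 (insert_before(15)): list=[9, 1, 57, 15, 7] cursor@7
After 7 (insert_before(64)): list=[9, 1, 57, 15, 64, 7] cursor@7
After 8 (delete_current): list=[9, 1, 57, 15, 64] cursor@64

Answer: 9 1 57 15 64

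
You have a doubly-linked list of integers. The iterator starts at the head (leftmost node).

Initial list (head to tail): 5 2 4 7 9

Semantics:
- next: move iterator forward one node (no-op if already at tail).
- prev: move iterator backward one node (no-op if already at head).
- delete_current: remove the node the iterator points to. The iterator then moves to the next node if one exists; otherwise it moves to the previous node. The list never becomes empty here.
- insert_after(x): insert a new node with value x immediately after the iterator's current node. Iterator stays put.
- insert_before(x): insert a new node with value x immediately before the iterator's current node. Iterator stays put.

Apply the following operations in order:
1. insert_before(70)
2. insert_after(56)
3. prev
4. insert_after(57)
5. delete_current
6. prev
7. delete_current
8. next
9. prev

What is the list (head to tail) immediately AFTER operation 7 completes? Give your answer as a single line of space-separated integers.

Answer: 5 56 2 4 7 9

Derivation:
After 1 (insert_before(70)): list=[70, 5, 2, 4, 7, 9] cursor@5
After 2 (insert_after(56)): list=[70, 5, 56, 2, 4, 7, 9] cursor@5
After 3 (prev): list=[70, 5, 56, 2, 4, 7, 9] cursor@70
After 4 (insert_after(57)): list=[70, 57, 5, 56, 2, 4, 7, 9] cursor@70
After 5 (delete_current): list=[57, 5, 56, 2, 4, 7, 9] cursor@57
After 6 (prev): list=[57, 5, 56, 2, 4, 7, 9] cursor@57
After 7 (delete_current): list=[5, 56, 2, 4, 7, 9] cursor@5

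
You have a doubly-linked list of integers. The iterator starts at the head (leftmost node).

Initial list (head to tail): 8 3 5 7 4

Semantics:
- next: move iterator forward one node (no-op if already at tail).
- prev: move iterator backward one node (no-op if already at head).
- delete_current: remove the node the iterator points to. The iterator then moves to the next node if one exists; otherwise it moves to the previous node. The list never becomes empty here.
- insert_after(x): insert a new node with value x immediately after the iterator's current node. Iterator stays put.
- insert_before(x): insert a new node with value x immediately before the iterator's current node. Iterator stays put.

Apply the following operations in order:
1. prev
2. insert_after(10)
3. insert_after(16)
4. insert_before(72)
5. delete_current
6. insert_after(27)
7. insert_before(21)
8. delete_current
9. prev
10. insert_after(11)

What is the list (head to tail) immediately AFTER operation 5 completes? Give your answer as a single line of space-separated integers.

Answer: 72 16 10 3 5 7 4

Derivation:
After 1 (prev): list=[8, 3, 5, 7, 4] cursor@8
After 2 (insert_after(10)): list=[8, 10, 3, 5, 7, 4] cursor@8
After 3 (insert_after(16)): list=[8, 16, 10, 3, 5, 7, 4] cursor@8
After 4 (insert_before(72)): list=[72, 8, 16, 10, 3, 5, 7, 4] cursor@8
After 5 (delete_current): list=[72, 16, 10, 3, 5, 7, 4] cursor@16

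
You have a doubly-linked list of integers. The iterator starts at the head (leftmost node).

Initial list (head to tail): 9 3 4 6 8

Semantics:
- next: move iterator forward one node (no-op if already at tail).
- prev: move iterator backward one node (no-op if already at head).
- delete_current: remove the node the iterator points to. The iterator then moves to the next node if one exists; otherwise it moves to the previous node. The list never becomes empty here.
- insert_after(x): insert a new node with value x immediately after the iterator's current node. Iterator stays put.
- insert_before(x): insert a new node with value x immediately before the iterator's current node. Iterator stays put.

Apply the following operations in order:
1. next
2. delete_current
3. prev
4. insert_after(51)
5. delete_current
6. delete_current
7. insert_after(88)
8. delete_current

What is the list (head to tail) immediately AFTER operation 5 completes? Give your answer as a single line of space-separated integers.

Answer: 51 4 6 8

Derivation:
After 1 (next): list=[9, 3, 4, 6, 8] cursor@3
After 2 (delete_current): list=[9, 4, 6, 8] cursor@4
After 3 (prev): list=[9, 4, 6, 8] cursor@9
After 4 (insert_after(51)): list=[9, 51, 4, 6, 8] cursor@9
After 5 (delete_current): list=[51, 4, 6, 8] cursor@51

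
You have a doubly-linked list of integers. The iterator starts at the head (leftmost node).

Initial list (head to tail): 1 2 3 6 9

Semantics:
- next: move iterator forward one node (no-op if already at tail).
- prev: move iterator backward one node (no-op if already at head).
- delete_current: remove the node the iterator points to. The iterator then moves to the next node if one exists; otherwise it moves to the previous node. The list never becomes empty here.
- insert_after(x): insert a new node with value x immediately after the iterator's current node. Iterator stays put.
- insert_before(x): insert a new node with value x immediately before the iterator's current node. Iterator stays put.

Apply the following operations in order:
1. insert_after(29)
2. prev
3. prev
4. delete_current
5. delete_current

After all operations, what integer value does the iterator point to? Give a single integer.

After 1 (insert_after(29)): list=[1, 29, 2, 3, 6, 9] cursor@1
After 2 (prev): list=[1, 29, 2, 3, 6, 9] cursor@1
After 3 (prev): list=[1, 29, 2, 3, 6, 9] cursor@1
After 4 (delete_current): list=[29, 2, 3, 6, 9] cursor@29
After 5 (delete_current): list=[2, 3, 6, 9] cursor@2

Answer: 2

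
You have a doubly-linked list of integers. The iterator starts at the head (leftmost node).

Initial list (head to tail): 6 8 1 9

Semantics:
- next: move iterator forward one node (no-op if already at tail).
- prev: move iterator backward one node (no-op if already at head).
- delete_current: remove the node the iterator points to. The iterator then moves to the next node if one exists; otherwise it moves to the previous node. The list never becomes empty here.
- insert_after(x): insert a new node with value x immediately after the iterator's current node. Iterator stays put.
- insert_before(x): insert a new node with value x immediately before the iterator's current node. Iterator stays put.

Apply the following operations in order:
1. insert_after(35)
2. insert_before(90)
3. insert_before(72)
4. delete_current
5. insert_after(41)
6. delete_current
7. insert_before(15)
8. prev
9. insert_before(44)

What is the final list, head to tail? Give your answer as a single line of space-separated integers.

Answer: 90 72 44 15 41 8 1 9

Derivation:
After 1 (insert_after(35)): list=[6, 35, 8, 1, 9] cursor@6
After 2 (insert_before(90)): list=[90, 6, 35, 8, 1, 9] cursor@6
After 3 (insert_before(72)): list=[90, 72, 6, 35, 8, 1, 9] cursor@6
After 4 (delete_current): list=[90, 72, 35, 8, 1, 9] cursor@35
After 5 (insert_after(41)): list=[90, 72, 35, 41, 8, 1, 9] cursor@35
After 6 (delete_current): list=[90, 72, 41, 8, 1, 9] cursor@41
After 7 (insert_before(15)): list=[90, 72, 15, 41, 8, 1, 9] cursor@41
After 8 (prev): list=[90, 72, 15, 41, 8, 1, 9] cursor@15
After 9 (insert_before(44)): list=[90, 72, 44, 15, 41, 8, 1, 9] cursor@15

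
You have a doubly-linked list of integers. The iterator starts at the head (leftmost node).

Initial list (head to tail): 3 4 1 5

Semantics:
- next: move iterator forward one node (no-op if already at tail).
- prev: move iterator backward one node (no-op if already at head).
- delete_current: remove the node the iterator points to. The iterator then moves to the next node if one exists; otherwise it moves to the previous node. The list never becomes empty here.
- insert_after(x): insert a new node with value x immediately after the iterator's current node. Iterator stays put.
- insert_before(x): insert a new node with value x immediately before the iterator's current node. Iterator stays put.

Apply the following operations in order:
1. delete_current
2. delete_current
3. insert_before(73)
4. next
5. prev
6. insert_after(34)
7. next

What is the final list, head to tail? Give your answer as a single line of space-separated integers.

Answer: 73 1 34 5

Derivation:
After 1 (delete_current): list=[4, 1, 5] cursor@4
After 2 (delete_current): list=[1, 5] cursor@1
After 3 (insert_before(73)): list=[73, 1, 5] cursor@1
After 4 (next): list=[73, 1, 5] cursor@5
After 5 (prev): list=[73, 1, 5] cursor@1
After 6 (insert_after(34)): list=[73, 1, 34, 5] cursor@1
After 7 (next): list=[73, 1, 34, 5] cursor@34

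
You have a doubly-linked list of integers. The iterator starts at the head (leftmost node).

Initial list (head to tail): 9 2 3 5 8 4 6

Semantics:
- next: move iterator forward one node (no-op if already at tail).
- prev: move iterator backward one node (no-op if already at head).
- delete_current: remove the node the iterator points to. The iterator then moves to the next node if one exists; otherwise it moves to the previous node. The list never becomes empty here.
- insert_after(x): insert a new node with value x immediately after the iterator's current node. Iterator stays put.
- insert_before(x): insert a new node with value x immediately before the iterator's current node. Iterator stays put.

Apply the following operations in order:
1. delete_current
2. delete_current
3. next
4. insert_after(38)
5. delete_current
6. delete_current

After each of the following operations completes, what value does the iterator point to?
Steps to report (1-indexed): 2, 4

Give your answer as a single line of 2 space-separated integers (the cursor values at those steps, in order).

After 1 (delete_current): list=[2, 3, 5, 8, 4, 6] cursor@2
After 2 (delete_current): list=[3, 5, 8, 4, 6] cursor@3
After 3 (next): list=[3, 5, 8, 4, 6] cursor@5
After 4 (insert_after(38)): list=[3, 5, 38, 8, 4, 6] cursor@5
After 5 (delete_current): list=[3, 38, 8, 4, 6] cursor@38
After 6 (delete_current): list=[3, 8, 4, 6] cursor@8

Answer: 3 5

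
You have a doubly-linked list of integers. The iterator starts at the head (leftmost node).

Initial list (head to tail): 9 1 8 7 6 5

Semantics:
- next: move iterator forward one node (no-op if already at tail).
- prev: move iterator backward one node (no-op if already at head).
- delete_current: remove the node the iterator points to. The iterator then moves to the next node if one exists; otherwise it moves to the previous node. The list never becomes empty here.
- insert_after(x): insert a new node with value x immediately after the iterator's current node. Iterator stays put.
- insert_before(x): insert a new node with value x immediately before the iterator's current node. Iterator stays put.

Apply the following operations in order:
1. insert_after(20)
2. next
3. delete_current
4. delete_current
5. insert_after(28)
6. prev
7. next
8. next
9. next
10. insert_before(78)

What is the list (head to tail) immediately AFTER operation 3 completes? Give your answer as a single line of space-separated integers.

After 1 (insert_after(20)): list=[9, 20, 1, 8, 7, 6, 5] cursor@9
After 2 (next): list=[9, 20, 1, 8, 7, 6, 5] cursor@20
After 3 (delete_current): list=[9, 1, 8, 7, 6, 5] cursor@1

Answer: 9 1 8 7 6 5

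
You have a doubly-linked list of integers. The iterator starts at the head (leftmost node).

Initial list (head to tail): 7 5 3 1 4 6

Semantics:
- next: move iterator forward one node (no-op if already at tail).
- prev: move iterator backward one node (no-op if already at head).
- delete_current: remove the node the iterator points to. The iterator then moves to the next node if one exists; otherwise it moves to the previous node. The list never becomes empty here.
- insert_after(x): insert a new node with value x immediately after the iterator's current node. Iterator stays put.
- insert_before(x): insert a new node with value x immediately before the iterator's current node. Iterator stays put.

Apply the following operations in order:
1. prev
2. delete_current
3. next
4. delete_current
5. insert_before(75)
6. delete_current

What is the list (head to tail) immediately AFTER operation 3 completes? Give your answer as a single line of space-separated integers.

Answer: 5 3 1 4 6

Derivation:
After 1 (prev): list=[7, 5, 3, 1, 4, 6] cursor@7
After 2 (delete_current): list=[5, 3, 1, 4, 6] cursor@5
After 3 (next): list=[5, 3, 1, 4, 6] cursor@3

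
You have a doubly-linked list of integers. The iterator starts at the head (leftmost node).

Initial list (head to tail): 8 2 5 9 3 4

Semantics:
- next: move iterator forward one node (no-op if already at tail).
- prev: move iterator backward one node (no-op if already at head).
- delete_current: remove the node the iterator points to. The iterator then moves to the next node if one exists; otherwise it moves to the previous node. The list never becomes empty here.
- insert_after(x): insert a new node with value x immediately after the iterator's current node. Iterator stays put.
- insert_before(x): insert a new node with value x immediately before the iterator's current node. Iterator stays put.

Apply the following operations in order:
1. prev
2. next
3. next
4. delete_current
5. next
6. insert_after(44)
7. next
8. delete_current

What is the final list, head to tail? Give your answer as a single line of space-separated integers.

After 1 (prev): list=[8, 2, 5, 9, 3, 4] cursor@8
After 2 (next): list=[8, 2, 5, 9, 3, 4] cursor@2
After 3 (next): list=[8, 2, 5, 9, 3, 4] cursor@5
After 4 (delete_current): list=[8, 2, 9, 3, 4] cursor@9
After 5 (next): list=[8, 2, 9, 3, 4] cursor@3
After 6 (insert_after(44)): list=[8, 2, 9, 3, 44, 4] cursor@3
After 7 (next): list=[8, 2, 9, 3, 44, 4] cursor@44
After 8 (delete_current): list=[8, 2, 9, 3, 4] cursor@4

Answer: 8 2 9 3 4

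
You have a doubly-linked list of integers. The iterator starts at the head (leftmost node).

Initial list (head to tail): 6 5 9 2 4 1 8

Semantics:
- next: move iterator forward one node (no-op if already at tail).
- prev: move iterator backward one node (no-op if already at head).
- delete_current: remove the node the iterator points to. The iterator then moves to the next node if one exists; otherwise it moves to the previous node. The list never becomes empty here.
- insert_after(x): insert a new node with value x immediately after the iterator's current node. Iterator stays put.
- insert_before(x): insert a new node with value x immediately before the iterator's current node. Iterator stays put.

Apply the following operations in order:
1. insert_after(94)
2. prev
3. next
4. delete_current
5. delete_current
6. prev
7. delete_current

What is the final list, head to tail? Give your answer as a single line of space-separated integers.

Answer: 9 2 4 1 8

Derivation:
After 1 (insert_after(94)): list=[6, 94, 5, 9, 2, 4, 1, 8] cursor@6
After 2 (prev): list=[6, 94, 5, 9, 2, 4, 1, 8] cursor@6
After 3 (next): list=[6, 94, 5, 9, 2, 4, 1, 8] cursor@94
After 4 (delete_current): list=[6, 5, 9, 2, 4, 1, 8] cursor@5
After 5 (delete_current): list=[6, 9, 2, 4, 1, 8] cursor@9
After 6 (prev): list=[6, 9, 2, 4, 1, 8] cursor@6
After 7 (delete_current): list=[9, 2, 4, 1, 8] cursor@9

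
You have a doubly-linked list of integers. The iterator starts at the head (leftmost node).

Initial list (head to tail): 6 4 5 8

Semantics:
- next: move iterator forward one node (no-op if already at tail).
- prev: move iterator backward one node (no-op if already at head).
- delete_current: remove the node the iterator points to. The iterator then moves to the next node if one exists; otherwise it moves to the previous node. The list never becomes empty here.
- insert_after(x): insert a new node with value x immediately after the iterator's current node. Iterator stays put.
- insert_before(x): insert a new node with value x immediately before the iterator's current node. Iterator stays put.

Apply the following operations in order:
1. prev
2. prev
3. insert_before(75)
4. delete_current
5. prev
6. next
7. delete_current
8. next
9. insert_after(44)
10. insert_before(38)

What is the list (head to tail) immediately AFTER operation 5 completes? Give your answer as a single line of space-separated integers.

Answer: 75 4 5 8

Derivation:
After 1 (prev): list=[6, 4, 5, 8] cursor@6
After 2 (prev): list=[6, 4, 5, 8] cursor@6
After 3 (insert_before(75)): list=[75, 6, 4, 5, 8] cursor@6
After 4 (delete_current): list=[75, 4, 5, 8] cursor@4
After 5 (prev): list=[75, 4, 5, 8] cursor@75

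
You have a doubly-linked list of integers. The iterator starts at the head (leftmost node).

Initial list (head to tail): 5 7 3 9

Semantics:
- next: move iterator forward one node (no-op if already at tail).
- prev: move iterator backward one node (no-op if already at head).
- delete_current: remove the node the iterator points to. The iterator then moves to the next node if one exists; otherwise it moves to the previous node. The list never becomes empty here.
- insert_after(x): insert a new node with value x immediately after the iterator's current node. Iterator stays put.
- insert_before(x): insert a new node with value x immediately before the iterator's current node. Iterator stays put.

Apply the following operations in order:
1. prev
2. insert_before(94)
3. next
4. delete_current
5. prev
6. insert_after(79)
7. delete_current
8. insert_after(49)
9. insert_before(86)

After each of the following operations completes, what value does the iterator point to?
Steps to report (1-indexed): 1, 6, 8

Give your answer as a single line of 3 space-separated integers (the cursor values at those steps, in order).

After 1 (prev): list=[5, 7, 3, 9] cursor@5
After 2 (insert_before(94)): list=[94, 5, 7, 3, 9] cursor@5
After 3 (next): list=[94, 5, 7, 3, 9] cursor@7
After 4 (delete_current): list=[94, 5, 3, 9] cursor@3
After 5 (prev): list=[94, 5, 3, 9] cursor@5
After 6 (insert_after(79)): list=[94, 5, 79, 3, 9] cursor@5
After 7 (delete_current): list=[94, 79, 3, 9] cursor@79
After 8 (insert_after(49)): list=[94, 79, 49, 3, 9] cursor@79
After 9 (insert_before(86)): list=[94, 86, 79, 49, 3, 9] cursor@79

Answer: 5 5 79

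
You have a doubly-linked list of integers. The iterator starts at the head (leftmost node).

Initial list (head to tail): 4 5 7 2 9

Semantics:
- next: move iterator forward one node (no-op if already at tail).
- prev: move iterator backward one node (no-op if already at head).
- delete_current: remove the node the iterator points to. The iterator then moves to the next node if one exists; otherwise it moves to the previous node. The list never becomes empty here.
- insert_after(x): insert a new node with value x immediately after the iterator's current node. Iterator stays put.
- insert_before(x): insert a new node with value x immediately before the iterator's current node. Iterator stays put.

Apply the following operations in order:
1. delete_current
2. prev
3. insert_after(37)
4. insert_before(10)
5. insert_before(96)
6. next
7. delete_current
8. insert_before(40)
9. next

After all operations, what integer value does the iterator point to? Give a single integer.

Answer: 2

Derivation:
After 1 (delete_current): list=[5, 7, 2, 9] cursor@5
After 2 (prev): list=[5, 7, 2, 9] cursor@5
After 3 (insert_after(37)): list=[5, 37, 7, 2, 9] cursor@5
After 4 (insert_before(10)): list=[10, 5, 37, 7, 2, 9] cursor@5
After 5 (insert_before(96)): list=[10, 96, 5, 37, 7, 2, 9] cursor@5
After 6 (next): list=[10, 96, 5, 37, 7, 2, 9] cursor@37
After 7 (delete_current): list=[10, 96, 5, 7, 2, 9] cursor@7
After 8 (insert_before(40)): list=[10, 96, 5, 40, 7, 2, 9] cursor@7
After 9 (next): list=[10, 96, 5, 40, 7, 2, 9] cursor@2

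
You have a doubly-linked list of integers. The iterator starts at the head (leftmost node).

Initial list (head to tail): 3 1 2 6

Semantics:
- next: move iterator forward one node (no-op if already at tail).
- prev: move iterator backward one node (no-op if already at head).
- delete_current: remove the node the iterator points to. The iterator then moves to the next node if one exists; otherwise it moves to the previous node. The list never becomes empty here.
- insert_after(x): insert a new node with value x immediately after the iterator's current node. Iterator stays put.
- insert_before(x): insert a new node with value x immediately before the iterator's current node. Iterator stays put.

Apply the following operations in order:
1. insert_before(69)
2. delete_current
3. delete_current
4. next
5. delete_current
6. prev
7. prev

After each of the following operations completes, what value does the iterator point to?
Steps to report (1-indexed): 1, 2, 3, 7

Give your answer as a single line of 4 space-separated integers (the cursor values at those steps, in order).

Answer: 3 1 2 69

Derivation:
After 1 (insert_before(69)): list=[69, 3, 1, 2, 6] cursor@3
After 2 (delete_current): list=[69, 1, 2, 6] cursor@1
After 3 (delete_current): list=[69, 2, 6] cursor@2
After 4 (next): list=[69, 2, 6] cursor@6
After 5 (delete_current): list=[69, 2] cursor@2
After 6 (prev): list=[69, 2] cursor@69
After 7 (prev): list=[69, 2] cursor@69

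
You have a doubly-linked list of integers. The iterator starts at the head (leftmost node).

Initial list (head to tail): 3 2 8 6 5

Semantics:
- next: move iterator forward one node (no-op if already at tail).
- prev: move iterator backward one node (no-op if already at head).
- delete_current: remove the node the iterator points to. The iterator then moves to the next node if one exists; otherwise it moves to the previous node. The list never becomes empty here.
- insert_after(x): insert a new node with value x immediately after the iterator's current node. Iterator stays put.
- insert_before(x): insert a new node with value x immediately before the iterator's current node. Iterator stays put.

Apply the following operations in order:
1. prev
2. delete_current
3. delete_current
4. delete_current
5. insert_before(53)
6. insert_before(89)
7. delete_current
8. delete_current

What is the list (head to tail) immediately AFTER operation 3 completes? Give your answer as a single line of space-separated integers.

After 1 (prev): list=[3, 2, 8, 6, 5] cursor@3
After 2 (delete_current): list=[2, 8, 6, 5] cursor@2
After 3 (delete_current): list=[8, 6, 5] cursor@8

Answer: 8 6 5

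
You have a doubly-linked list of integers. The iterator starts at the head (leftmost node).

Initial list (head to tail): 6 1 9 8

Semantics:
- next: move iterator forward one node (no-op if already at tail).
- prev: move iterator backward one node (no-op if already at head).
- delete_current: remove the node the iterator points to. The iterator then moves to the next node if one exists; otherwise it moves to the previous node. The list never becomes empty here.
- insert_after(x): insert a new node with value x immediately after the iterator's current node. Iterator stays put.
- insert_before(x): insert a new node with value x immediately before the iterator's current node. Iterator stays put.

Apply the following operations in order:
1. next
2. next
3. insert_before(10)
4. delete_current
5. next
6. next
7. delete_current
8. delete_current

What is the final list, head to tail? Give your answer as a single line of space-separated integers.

Answer: 6 1

Derivation:
After 1 (next): list=[6, 1, 9, 8] cursor@1
After 2 (next): list=[6, 1, 9, 8] cursor@9
After 3 (insert_before(10)): list=[6, 1, 10, 9, 8] cursor@9
After 4 (delete_current): list=[6, 1, 10, 8] cursor@8
After 5 (next): list=[6, 1, 10, 8] cursor@8
After 6 (next): list=[6, 1, 10, 8] cursor@8
After 7 (delete_current): list=[6, 1, 10] cursor@10
After 8 (delete_current): list=[6, 1] cursor@1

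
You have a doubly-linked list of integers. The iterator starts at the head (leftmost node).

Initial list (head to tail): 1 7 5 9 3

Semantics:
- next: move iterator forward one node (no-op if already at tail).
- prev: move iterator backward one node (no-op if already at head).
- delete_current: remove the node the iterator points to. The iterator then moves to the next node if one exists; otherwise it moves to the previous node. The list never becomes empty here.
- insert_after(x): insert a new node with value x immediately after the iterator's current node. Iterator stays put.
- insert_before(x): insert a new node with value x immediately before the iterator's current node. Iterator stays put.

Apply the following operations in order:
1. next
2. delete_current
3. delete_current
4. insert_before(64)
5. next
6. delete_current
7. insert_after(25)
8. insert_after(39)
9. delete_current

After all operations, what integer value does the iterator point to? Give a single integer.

After 1 (next): list=[1, 7, 5, 9, 3] cursor@7
After 2 (delete_current): list=[1, 5, 9, 3] cursor@5
After 3 (delete_current): list=[1, 9, 3] cursor@9
After 4 (insert_before(64)): list=[1, 64, 9, 3] cursor@9
After 5 (next): list=[1, 64, 9, 3] cursor@3
After 6 (delete_current): list=[1, 64, 9] cursor@9
After 7 (insert_after(25)): list=[1, 64, 9, 25] cursor@9
After 8 (insert_after(39)): list=[1, 64, 9, 39, 25] cursor@9
After 9 (delete_current): list=[1, 64, 39, 25] cursor@39

Answer: 39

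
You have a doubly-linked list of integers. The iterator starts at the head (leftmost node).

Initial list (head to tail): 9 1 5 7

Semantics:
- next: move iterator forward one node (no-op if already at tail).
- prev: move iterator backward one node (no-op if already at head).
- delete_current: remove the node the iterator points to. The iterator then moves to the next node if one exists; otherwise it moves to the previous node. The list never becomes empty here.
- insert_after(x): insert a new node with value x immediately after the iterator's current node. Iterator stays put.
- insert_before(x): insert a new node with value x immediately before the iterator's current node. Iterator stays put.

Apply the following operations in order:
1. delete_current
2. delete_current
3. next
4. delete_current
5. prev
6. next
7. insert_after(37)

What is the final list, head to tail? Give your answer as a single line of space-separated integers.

Answer: 5 37

Derivation:
After 1 (delete_current): list=[1, 5, 7] cursor@1
After 2 (delete_current): list=[5, 7] cursor@5
After 3 (next): list=[5, 7] cursor@7
After 4 (delete_current): list=[5] cursor@5
After 5 (prev): list=[5] cursor@5
After 6 (next): list=[5] cursor@5
After 7 (insert_after(37)): list=[5, 37] cursor@5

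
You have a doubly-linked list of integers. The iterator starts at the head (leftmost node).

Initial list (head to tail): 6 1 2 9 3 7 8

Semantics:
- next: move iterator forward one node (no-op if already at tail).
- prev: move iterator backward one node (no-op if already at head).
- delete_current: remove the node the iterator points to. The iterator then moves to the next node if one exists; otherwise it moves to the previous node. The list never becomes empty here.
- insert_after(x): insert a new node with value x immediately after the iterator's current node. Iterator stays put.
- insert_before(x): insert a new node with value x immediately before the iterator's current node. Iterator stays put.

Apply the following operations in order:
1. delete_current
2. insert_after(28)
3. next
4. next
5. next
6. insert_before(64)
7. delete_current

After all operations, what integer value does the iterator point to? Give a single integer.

After 1 (delete_current): list=[1, 2, 9, 3, 7, 8] cursor@1
After 2 (insert_after(28)): list=[1, 28, 2, 9, 3, 7, 8] cursor@1
After 3 (next): list=[1, 28, 2, 9, 3, 7, 8] cursor@28
After 4 (next): list=[1, 28, 2, 9, 3, 7, 8] cursor@2
After 5 (next): list=[1, 28, 2, 9, 3, 7, 8] cursor@9
After 6 (insert_before(64)): list=[1, 28, 2, 64, 9, 3, 7, 8] cursor@9
After 7 (delete_current): list=[1, 28, 2, 64, 3, 7, 8] cursor@3

Answer: 3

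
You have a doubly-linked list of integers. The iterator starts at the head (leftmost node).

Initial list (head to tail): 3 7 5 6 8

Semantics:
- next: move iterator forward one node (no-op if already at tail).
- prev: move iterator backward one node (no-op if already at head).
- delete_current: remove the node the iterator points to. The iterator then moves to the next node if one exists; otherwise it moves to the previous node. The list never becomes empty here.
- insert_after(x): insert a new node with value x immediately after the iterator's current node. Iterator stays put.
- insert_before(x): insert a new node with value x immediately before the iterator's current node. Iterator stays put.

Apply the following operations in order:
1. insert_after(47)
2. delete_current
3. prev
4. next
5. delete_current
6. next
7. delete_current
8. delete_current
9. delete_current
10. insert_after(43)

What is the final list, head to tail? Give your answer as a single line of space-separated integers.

Answer: 47 43

Derivation:
After 1 (insert_after(47)): list=[3, 47, 7, 5, 6, 8] cursor@3
After 2 (delete_current): list=[47, 7, 5, 6, 8] cursor@47
After 3 (prev): list=[47, 7, 5, 6, 8] cursor@47
After 4 (next): list=[47, 7, 5, 6, 8] cursor@7
After 5 (delete_current): list=[47, 5, 6, 8] cursor@5
After 6 (next): list=[47, 5, 6, 8] cursor@6
After 7 (delete_current): list=[47, 5, 8] cursor@8
After 8 (delete_current): list=[47, 5] cursor@5
After 9 (delete_current): list=[47] cursor@47
After 10 (insert_after(43)): list=[47, 43] cursor@47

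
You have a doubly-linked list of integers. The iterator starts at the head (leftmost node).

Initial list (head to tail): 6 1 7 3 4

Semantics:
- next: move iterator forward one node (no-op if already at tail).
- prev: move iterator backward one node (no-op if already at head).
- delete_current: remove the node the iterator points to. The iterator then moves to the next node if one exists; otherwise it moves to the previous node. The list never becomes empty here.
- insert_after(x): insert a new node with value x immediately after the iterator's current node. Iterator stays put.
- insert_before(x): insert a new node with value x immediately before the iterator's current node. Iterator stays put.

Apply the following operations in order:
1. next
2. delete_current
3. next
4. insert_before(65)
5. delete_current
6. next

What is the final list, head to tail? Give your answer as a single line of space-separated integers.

Answer: 6 7 65 4

Derivation:
After 1 (next): list=[6, 1, 7, 3, 4] cursor@1
After 2 (delete_current): list=[6, 7, 3, 4] cursor@7
After 3 (next): list=[6, 7, 3, 4] cursor@3
After 4 (insert_before(65)): list=[6, 7, 65, 3, 4] cursor@3
After 5 (delete_current): list=[6, 7, 65, 4] cursor@4
After 6 (next): list=[6, 7, 65, 4] cursor@4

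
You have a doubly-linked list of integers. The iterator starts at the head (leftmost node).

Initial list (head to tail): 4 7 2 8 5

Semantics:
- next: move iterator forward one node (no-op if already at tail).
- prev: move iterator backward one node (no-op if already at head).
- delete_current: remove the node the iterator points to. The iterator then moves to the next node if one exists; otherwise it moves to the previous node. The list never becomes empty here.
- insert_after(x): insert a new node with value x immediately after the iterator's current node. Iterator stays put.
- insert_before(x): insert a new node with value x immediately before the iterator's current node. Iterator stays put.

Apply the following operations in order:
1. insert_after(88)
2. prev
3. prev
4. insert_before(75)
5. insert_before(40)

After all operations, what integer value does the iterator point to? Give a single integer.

Answer: 4

Derivation:
After 1 (insert_after(88)): list=[4, 88, 7, 2, 8, 5] cursor@4
After 2 (prev): list=[4, 88, 7, 2, 8, 5] cursor@4
After 3 (prev): list=[4, 88, 7, 2, 8, 5] cursor@4
After 4 (insert_before(75)): list=[75, 4, 88, 7, 2, 8, 5] cursor@4
After 5 (insert_before(40)): list=[75, 40, 4, 88, 7, 2, 8, 5] cursor@4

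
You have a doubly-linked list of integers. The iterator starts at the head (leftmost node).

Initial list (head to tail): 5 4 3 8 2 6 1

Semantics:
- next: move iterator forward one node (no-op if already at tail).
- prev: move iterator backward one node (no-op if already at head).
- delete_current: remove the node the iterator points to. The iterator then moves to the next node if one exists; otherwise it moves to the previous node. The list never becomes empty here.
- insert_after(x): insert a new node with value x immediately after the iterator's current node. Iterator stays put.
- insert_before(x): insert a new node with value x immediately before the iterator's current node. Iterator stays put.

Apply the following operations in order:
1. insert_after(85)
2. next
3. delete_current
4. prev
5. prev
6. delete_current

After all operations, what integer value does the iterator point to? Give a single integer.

After 1 (insert_after(85)): list=[5, 85, 4, 3, 8, 2, 6, 1] cursor@5
After 2 (next): list=[5, 85, 4, 3, 8, 2, 6, 1] cursor@85
After 3 (delete_current): list=[5, 4, 3, 8, 2, 6, 1] cursor@4
After 4 (prev): list=[5, 4, 3, 8, 2, 6, 1] cursor@5
After 5 (prev): list=[5, 4, 3, 8, 2, 6, 1] cursor@5
After 6 (delete_current): list=[4, 3, 8, 2, 6, 1] cursor@4

Answer: 4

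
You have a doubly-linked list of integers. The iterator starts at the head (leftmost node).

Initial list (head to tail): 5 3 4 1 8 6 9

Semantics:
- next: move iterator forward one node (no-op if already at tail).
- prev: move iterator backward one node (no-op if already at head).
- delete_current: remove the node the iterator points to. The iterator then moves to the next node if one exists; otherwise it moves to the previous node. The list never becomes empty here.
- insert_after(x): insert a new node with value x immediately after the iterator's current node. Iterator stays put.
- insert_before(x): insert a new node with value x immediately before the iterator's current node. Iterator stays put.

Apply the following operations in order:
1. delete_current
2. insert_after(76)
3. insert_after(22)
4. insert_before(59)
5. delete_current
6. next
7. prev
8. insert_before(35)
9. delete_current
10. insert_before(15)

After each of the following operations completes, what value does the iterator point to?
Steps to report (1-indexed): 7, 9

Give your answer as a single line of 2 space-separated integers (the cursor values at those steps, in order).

After 1 (delete_current): list=[3, 4, 1, 8, 6, 9] cursor@3
After 2 (insert_after(76)): list=[3, 76, 4, 1, 8, 6, 9] cursor@3
After 3 (insert_after(22)): list=[3, 22, 76, 4, 1, 8, 6, 9] cursor@3
After 4 (insert_before(59)): list=[59, 3, 22, 76, 4, 1, 8, 6, 9] cursor@3
After 5 (delete_current): list=[59, 22, 76, 4, 1, 8, 6, 9] cursor@22
After 6 (next): list=[59, 22, 76, 4, 1, 8, 6, 9] cursor@76
After 7 (prev): list=[59, 22, 76, 4, 1, 8, 6, 9] cursor@22
After 8 (insert_before(35)): list=[59, 35, 22, 76, 4, 1, 8, 6, 9] cursor@22
After 9 (delete_current): list=[59, 35, 76, 4, 1, 8, 6, 9] cursor@76
After 10 (insert_before(15)): list=[59, 35, 15, 76, 4, 1, 8, 6, 9] cursor@76

Answer: 22 76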